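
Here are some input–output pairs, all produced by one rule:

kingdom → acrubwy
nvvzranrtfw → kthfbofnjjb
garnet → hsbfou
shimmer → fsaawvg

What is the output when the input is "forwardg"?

urfokfct

The rule is to reverse the string, then shift every letter 12 places backward in the alphabet (wrapping around).
So "forwardg" becomes "urfokfct".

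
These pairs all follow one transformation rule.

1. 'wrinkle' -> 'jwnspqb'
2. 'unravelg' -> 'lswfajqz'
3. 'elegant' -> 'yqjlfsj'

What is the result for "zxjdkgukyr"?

The rule is to shift every letter 5 places forward in the alphabet (wrapping around), then swap the first and last characters.
On "zxjdkgukyr" that produces "wcoiplzpde".

wcoiplzpde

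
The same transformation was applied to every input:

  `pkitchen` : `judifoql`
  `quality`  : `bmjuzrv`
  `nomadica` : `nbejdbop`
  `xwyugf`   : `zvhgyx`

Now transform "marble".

Rule — shift every letter 1 place forward in the alphabet (wrapping around), then move the first 2 characters to the end (rotate left by 2).
On "marble": the first step gives "nbscmf", and the second then gives "scmfnb".

scmfnb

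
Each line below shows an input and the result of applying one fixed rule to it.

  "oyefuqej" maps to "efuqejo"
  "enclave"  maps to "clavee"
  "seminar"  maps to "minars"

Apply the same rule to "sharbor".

Rule — move the first character to the end, then delete the first character.
"sharbor" → "harbors" → "arbors".

arbors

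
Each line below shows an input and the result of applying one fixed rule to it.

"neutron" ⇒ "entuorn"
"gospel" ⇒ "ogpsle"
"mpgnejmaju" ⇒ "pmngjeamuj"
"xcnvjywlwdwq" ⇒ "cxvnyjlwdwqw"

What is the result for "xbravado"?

What's happening: swap each adjacent pair of characters (1↔2, 3↔4, ...).
Doing the same to "xbravado": "bxaravod".

bxaravod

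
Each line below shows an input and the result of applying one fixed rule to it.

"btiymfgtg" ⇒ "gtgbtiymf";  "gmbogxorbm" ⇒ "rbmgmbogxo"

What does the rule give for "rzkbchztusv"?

usvrzkbchzt

Looking at the pairs, the operation is to move the last 3 characters to the front (rotate right by 3).
On "rzkbchztusv" that produces "usvrzkbchzt".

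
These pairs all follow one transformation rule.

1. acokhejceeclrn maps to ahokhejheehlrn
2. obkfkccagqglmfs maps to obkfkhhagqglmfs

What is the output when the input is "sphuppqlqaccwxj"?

sphuppqlqahhwxj

The pattern: replace every "c" with "h".
Applying that to "sphuppqlqaccwxj" gives "sphuppqlqahhwxj".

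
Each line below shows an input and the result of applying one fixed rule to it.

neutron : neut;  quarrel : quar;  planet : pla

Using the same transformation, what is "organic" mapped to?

Looking at the pairs, the operation is to delete the last 3 characters.
Doing the same to "organic": "orga".

orga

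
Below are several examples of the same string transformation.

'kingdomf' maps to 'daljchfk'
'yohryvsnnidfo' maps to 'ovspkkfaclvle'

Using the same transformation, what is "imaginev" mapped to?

dfkbsfjx

Each output is the input with this applied: shift every letter 3 places backward in the alphabet (wrapping around), then move the first 3 characters to the end (rotate left by 3).
"imaginev" → "fjxdfkbs" → "dfkbsfjx".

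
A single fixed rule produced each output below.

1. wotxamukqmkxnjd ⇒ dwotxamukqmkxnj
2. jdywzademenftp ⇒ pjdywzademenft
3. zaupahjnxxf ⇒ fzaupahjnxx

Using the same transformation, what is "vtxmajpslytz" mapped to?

Rule — move the last character to the front.
Applying that to "vtxmajpslytz" gives "zvtxmajpslyt".

zvtxmajpslyt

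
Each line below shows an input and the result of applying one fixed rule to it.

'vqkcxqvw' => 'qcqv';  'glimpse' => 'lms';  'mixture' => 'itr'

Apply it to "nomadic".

What's happening: swap the first and last characters, then keep every other character starting from the second (positions 2nd, 4th, 6th, ...).
For "nomadic", step one produces "comadin"; step two turns that into "oai".

oai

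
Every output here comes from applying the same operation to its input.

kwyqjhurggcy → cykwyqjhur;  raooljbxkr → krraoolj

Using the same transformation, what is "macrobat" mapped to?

atmacr

The rule is to move the last 2 characters to the front (rotate right by 2), then delete the last 2 characters.
Applying both steps to "macrobat": "atmacrob", then "atmacr".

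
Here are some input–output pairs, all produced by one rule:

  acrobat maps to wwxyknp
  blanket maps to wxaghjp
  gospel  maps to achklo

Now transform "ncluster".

yahjnopq

Looking at the pairs, the operation is to sort the characters into alphabetical order, then shift every letter 4 places backward in the alphabet (wrapping around).
For "ncluster", step one produces "celnrstu"; step two turns that into "yahjnopq".
(Check on "gospel": → "eglops" → "achklo" ✓)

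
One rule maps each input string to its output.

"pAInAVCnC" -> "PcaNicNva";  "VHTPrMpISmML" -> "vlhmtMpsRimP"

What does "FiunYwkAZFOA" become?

Each output is the input with this applied: take characters alternately from the front and the back (1st, last, 2nd, 2nd-last, ...), then flip the case of every letter.
Working it through for "FiunYwkAZFOA": intermediate "FAiOuFnZYAwk", final "faIoUfNzyaWK".

faIoUfNzyaWK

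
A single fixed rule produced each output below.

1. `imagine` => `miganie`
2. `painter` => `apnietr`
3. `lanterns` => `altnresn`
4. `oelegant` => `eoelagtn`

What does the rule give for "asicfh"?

Each output is the input with this applied: swap each adjacent pair of characters (1↔2, 3↔4, ...).
For "asicfh" the result is "sacihf".

sacihf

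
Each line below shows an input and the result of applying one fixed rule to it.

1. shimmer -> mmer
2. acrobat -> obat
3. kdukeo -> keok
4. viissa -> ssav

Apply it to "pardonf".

donf

In each case the input is transformed by: move the first 3 characters to the end (rotate left by 3), then keep only the first 4 characters.
Applying both steps to "pardonf": "donfpar", then "donf".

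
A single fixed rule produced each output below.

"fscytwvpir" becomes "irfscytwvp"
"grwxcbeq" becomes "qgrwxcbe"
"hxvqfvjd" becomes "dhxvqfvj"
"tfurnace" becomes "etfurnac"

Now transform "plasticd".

In each case the input is transformed by: swap the front and back halves of the string, then move the first 3 characters to the end (rotate left by 3).
Working it through for "plasticd": intermediate "ticdplas", final "dplastic".

dplastic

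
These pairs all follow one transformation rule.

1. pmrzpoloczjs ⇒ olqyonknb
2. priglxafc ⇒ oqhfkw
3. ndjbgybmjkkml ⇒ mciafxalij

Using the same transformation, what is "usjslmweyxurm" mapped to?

The transformation: shift every letter 1 place backward in the alphabet (wrapping around), then delete the last 3 characters.
So "usjslmweyxurm" becomes "trirklvdxw".
(Check on "priglxafc": → "oqhfkwzeb" → "oqhfkw" ✓)

trirklvdxw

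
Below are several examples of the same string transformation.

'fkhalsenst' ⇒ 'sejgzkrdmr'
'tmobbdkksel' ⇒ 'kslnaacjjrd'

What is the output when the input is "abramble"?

dzaqzlak

The transformation: shift every letter 1 place backward in the alphabet (wrapping around), then move the last character to the front.
Applying both steps to "abramble": "zaqzlakd", then "dzaqzlak".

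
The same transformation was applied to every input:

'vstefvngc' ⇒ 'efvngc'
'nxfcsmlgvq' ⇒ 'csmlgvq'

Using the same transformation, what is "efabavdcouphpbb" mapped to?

bavdcouphpbb

What's happening: delete the first 3 characters.
Doing the same to "efabavdcouphpbb": "bavdcouphpbb".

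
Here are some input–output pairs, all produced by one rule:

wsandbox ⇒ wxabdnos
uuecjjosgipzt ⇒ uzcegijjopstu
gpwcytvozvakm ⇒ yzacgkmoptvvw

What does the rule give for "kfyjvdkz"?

yzdfjkkv

Rule — sort the characters into alphabetical order, then move the last 2 characters to the front (rotate right by 2).
Doing the same to "kfyjvdkz": "yzdfjkkv".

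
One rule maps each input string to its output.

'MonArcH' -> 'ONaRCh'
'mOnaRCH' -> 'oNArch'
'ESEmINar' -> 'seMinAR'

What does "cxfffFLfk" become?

XFFFflFK

The pattern: flip the case of every letter, then delete the first character.
Applying that to "cxfffFLfk" gives "XFFFflFK".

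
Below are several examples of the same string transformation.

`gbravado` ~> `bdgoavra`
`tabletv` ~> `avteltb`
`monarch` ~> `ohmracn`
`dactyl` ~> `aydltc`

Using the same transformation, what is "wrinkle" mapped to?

rewknli

The pattern: swap each adjacent pair of characters (1↔2, 3↔4, ...), then take characters alternately from the front and the back (1st, last, 2nd, 2nd-last, ...).
Working it through for "wrinkle": intermediate "rwnilke", final "rewknli".
(Check on "monarch": → "omancrh" → "ohmracn" ✓)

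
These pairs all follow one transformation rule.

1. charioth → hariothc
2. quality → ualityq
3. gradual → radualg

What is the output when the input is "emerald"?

Each output is the input with this applied: move the first character to the end.
For "emerald" the result is "meralde".

meralde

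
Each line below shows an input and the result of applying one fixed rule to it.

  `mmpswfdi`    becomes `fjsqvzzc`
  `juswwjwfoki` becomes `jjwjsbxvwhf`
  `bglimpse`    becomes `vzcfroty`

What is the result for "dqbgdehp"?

What's happening: move the first 3 characters to the end (rotate left by 3), then shift every letter 13 places forward in the alphabet (wrapping around) — i.e. ROT13.
Applying both steps to "dqbgdehp": "gdehpdqb", then "tqrucqdo".

tqrucqdo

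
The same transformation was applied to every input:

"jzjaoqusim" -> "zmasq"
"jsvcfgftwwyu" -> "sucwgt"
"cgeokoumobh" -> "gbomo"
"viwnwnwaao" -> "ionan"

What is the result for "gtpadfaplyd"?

What's happening: keep every other character starting from the second (positions 2nd, 4th, 6th, ...), then take characters alternately from the front and the back (1st, last, 2nd, 2nd-last, ...).
For "gtpadfaplyd", step one produces "tafpy"; step two turns that into "tyapf".
(Check on "jzjaoqusim": → "zaqsm" → "zmasq" ✓)

tyapf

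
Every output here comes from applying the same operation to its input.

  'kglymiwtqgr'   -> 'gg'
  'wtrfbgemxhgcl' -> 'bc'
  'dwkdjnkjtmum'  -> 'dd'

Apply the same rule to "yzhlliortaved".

In each case the input is transformed by: sort the characters into alphabetical order, then keep only the first 2 characters.
Applying that to "yzhlliortaved" gives "ad".

ad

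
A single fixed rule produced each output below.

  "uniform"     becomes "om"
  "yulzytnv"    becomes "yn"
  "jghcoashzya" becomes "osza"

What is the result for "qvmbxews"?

The pattern: keep every other character starting from the first (positions 1st, 3rd, 5th, ...), then delete the first 2 characters.
"qvmbxews" → "qmxw" → "xw".

xw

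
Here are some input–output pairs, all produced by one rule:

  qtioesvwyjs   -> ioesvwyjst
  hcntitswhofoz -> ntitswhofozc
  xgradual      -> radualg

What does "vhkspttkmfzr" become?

The transformation: delete the first character, then move the first character to the end.
Working it through for "vhkspttkmfzr": intermediate "hkspttkmfzr", final "kspttkmfzrh".

kspttkmfzrh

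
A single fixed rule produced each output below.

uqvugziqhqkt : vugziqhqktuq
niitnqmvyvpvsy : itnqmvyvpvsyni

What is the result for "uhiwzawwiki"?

iwzawwikiuh

Looking at the pairs, the operation is to move the first 2 characters to the end (rotate left by 2).
For "uhiwzawwiki" the result is "iwzawwikiuh".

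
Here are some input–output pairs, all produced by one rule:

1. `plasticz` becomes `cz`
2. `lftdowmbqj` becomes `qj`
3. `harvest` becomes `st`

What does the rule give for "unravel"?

Looking at the pairs, the operation is to keep only the last 2 characters.
For "unravel" the result is "el".

el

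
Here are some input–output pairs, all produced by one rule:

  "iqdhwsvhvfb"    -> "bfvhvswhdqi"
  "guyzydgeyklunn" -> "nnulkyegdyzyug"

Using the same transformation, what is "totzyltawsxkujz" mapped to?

Looking at the pairs, the operation is to reverse the string.
Applying that to "totzyltawsxkujz" gives "zjukxswatlyztot".

zjukxswatlyztot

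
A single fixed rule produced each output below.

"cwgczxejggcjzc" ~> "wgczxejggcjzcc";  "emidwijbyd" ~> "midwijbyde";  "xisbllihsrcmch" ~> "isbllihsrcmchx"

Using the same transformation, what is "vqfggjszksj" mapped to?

qfggjszksjv

The rule is to move the first character to the end.
So "vqfggjszksj" becomes "qfggjszksjv".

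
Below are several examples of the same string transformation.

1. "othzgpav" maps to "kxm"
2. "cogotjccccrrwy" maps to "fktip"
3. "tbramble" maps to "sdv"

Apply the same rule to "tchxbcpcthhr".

The rule is to shift every letter 9 places backward in the alphabet (wrapping around), then keep one character in every 3, starting at position 2 (positions 2nd, 5th, 8th, ...).
On "tchxbcpcthhr": the first step gives "ktyostgtkyyi", and the second then gives "tsty".

tsty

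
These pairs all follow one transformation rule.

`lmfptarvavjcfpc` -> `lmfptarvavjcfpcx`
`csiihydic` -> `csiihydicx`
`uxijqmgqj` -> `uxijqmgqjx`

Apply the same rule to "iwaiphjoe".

iwaiphjoex

Each output is the input with this applied: append "x".
On "iwaiphjoe" that produces "iwaiphjoex".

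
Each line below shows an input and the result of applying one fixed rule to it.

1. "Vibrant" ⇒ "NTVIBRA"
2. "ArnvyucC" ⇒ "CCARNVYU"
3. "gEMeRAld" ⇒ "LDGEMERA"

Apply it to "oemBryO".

YOOEMBR

The pattern: move the last 2 characters to the front (rotate right by 2), then convert every letter to uppercase.
For "oemBryO", step one produces "yOoemBr"; step two turns that into "YOOEMBR".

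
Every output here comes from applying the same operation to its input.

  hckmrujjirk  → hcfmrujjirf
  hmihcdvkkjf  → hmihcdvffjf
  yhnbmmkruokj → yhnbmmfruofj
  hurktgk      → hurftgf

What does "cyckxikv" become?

cycfxifv

The rule is to replace every "k" with "f".
So "cyckxikv" becomes "cycfxifv".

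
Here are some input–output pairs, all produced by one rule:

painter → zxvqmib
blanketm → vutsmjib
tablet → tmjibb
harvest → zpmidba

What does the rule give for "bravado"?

Each output is the input with this applied: shift every letter 8 places forward in the alphabet (wrapping around), then sort the characters into reverse alphabetical order.
For "bravado", step one produces "jzidilw"; step two turns that into "zwljiid".

zwljiid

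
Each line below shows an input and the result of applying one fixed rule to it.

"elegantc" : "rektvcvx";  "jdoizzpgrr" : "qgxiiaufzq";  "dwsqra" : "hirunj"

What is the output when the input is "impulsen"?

What's happening: shift every letter 9 places backward in the alphabet (wrapping around), then swap the front and back halves of the string.
On "impulsen": the first step gives "zdglcjve", and the second then gives "cjvezdgl".
(Check on "elegantc": → "vcvxrekt" → "rektvcvx" ✓)

cjvezdgl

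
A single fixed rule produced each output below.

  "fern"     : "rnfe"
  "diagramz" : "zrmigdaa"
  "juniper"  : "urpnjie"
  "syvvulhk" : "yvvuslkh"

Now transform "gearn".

What's happening: sort the characters into reverse alphabetical order.
"gearn" → "rngea".

rngea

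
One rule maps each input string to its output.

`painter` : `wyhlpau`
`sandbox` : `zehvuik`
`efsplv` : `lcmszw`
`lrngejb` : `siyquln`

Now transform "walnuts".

Each output is the input with this applied: take characters alternately from the front and the back (1st, last, 2nd, 2nd-last, ...), then shift every letter 7 places forward in the alphabet (wrapping around).
For "walnuts", step one produces "wsatlun"; step two turns that into "dzhasbu".

dzhasbu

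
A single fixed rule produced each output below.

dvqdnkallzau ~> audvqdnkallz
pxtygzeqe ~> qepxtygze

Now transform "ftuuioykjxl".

xlftuuioykj

The rule is to move the last 2 characters to the front (rotate right by 2).
"ftuuioykjxl" → "xlftuuioykj".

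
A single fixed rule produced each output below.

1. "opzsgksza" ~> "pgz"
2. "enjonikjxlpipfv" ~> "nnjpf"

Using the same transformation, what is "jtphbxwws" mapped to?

tbw

The rule is to keep one character in every 3, starting at position 2 (positions 2nd, 5th, 8th, ...).
For "jtphbxwws" the result is "tbw".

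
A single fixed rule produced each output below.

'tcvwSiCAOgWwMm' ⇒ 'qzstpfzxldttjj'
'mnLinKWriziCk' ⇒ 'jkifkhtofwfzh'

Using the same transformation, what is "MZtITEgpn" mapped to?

Looking at the pairs, the operation is to shift every letter 3 places backward in the alphabet (wrapping around), then convert every letter to lowercase.
"MZtITEgpn" → "JWqFQBdmk" → "jwqfqbdmk".
(Check on "tcvwSiCAOgWwMm": → "qzstPfZXLdTtJj" → "qzstpfzxldttjj" ✓)

jwqfqbdmk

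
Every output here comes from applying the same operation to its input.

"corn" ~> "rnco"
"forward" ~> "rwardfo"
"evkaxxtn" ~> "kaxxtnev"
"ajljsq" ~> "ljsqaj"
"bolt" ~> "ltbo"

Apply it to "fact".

ctfa

Rule — move the first 2 characters to the end (rotate left by 2).
Applying that to "fact" gives "ctfa".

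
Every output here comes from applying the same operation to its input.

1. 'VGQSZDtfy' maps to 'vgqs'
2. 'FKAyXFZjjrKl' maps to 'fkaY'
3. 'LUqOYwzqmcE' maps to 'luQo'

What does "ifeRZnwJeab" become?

Rule — flip the case of every letter, then keep only the first 4 characters.
Starting from "ifeRZnwJeab": after the first operation, "IFErzNWjEAB"; after the second, "IFEr".

IFEr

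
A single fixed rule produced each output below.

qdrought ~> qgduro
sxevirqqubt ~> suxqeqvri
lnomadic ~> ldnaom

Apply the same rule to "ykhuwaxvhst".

yhkvhxuaw

The pattern: delete the last 2 characters, then take characters alternately from the front and the back (1st, last, 2nd, 2nd-last, ...).
On "ykhuwaxvhst": the first step gives "ykhuwaxvh", and the second then gives "yhkvhxuaw".
(Check on "lnomadic": → "lnomad" → "ldnaom" ✓)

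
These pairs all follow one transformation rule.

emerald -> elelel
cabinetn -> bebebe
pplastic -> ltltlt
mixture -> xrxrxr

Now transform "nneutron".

In each case the input is transformed by: keep one character in every 3, starting at position 3 (positions 3rd, 6th, 9th, ...), then write the whole string 3 times in a row.
Working it through for "nneutron": intermediate "er", final "ererer".

ererer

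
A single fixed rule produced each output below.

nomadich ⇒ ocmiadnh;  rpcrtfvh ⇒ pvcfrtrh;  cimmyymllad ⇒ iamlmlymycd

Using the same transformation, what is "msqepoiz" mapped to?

siqoepmz

The rule is to take characters alternately from the front and the back (1st, last, 2nd, 2nd-last, ...), then move the first 2 characters to the end (rotate left by 2).
On "msqepoiz" that produces "siqoepmz".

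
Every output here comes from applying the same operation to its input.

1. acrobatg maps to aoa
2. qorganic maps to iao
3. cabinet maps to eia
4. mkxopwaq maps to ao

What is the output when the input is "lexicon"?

The rule is to reverse the string, then keep only the vowels.
On "lexicon": the first step gives "nocixel", and the second then gives "oie".

oie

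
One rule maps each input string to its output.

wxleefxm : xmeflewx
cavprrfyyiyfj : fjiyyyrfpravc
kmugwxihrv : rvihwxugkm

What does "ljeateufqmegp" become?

gpmefqeuatjel

Each output is the input with this applied: reverse the string, then swap each adjacent pair of characters (1↔2, 3↔4, ...).
On "ljeateufqmegp": the first step gives "pgemqfuetaejl", and the second then gives "gpmefqeuatjel".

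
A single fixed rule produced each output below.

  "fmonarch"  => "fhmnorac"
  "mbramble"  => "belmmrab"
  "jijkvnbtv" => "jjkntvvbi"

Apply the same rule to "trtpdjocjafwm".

dfjjmoprttwac

What's happening: sort the characters into alphabetical order, then move the first 2 characters to the end (rotate left by 2).
"trtpdjocjafwm" → "acdfjjmoprttw" → "dfjjmoprttwac".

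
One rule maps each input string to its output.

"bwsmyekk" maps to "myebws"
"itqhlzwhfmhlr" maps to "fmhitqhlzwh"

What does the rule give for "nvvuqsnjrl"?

snjnvvuq

Rule — delete the last 2 characters, then move the last 3 characters to the front (rotate right by 3).
For "nvvuqsnjrl", step one produces "nvvuqsnj"; step two turns that into "snjnvvuq".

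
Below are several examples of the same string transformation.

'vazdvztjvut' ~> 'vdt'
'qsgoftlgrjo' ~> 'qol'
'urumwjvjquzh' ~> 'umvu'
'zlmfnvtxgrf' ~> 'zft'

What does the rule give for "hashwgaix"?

The pattern: delete the last 2 characters, then keep one character in every 3, starting at position 1 (positions 1st, 4th, 7th, ...).
Starting from "hashwgaix": after the first operation, "hashwga"; after the second, "hha".

hha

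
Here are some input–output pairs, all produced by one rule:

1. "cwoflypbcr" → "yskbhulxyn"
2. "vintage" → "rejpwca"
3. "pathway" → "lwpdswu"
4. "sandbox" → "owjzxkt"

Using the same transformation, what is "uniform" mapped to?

qjebkni

What's happening: shift every letter 4 places backward in the alphabet (wrapping around).
So "uniform" becomes "qjebkni".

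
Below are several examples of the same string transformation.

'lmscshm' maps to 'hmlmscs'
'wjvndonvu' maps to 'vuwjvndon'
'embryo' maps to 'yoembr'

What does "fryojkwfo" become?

fofryojkw

In each case the input is transformed by: move the last 2 characters to the front (rotate right by 2).
On "fryojkwfo" that produces "fofryojkw".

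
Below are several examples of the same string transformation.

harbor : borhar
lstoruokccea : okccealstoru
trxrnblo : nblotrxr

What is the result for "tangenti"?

entitang

The pattern: swap the front and back halves of the string.
So "tangenti" becomes "entitang".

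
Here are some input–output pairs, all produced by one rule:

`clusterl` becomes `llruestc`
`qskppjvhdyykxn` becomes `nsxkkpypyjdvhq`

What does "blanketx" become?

Looking at the pairs, the operation is to take characters alternately from the front and the back (1st, last, 2nd, 2nd-last, ...), then move the first character to the end.
Applying both steps to "blanketx": "bxltaenk", then "xltaenkb".

xltaenkb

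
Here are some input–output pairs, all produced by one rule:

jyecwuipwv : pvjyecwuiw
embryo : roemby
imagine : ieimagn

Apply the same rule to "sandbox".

Rule — move the last 2 characters to the front (rotate right by 2), then swap the first and last characters.
"sandbox" → "oxsandb" → "bxsando".
(Check on "embryo": → "yoembr" → "roemby" ✓)

bxsando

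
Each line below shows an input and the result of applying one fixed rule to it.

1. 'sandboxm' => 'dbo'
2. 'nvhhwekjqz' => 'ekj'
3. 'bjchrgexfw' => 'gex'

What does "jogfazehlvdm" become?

Rule — move the last 2 characters to the front (rotate right by 2), then keep only the last 3 characters.
Applying both steps to "jogfazehlvdm": "dmjogfazehlv", then "hlv".

hlv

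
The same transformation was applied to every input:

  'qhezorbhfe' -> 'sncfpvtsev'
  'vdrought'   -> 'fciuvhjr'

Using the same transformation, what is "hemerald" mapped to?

asfozrvs

The rule is to move the first 2 characters to the end (rotate left by 2), then shift every letter 12 places backward in the alphabet (wrapping around).
So "hemerald" becomes "asfozrvs".
(Check on "qhezorbhfe": → "ezorbhfeqh" → "sncfpvtsev" ✓)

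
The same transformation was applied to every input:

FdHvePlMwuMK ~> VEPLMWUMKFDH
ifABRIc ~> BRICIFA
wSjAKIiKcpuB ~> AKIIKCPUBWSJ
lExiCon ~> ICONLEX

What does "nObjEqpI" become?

The transformation: move the first 3 characters to the end (rotate left by 3), then convert every letter to uppercase.
Working it through for "nObjEqpI": intermediate "jEqpInOb", final "JEQPINOB".
(Check on "wSjAKIiKcpuB": → "AKIiKcpuBwSj" → "AKIIKCPUBWSJ" ✓)

JEQPINOB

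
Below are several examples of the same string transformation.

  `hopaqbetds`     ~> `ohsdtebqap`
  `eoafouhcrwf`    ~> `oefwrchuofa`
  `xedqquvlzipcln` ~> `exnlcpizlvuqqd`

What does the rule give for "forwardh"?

Looking at the pairs, the operation is to reverse the string, then move the last 2 characters to the front (rotate right by 2).
Applying both steps to "forwardh": "hdrawrof", then "ofhdrawr".

ofhdrawr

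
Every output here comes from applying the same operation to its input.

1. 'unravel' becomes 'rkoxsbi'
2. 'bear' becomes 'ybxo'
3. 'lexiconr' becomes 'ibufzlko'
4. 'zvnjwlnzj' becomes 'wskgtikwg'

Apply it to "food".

The rule is to shift every letter 3 places backward in the alphabet (wrapping around).
So "food" becomes "clla".

clla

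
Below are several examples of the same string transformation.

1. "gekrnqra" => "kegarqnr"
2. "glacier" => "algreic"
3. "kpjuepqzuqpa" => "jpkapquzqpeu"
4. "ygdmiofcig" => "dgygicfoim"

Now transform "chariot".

ahctoir

Rule — reverse the string, then move the last 3 characters to the front (rotate right by 3).
Applying both steps to "chariot": "toirahc", then "ahctoir".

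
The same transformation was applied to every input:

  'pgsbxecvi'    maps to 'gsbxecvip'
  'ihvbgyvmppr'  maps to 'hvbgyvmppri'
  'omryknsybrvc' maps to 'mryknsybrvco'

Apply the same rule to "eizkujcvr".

What's happening: move the first character to the end.
"eizkujcvr" → "izkujcvre".

izkujcvre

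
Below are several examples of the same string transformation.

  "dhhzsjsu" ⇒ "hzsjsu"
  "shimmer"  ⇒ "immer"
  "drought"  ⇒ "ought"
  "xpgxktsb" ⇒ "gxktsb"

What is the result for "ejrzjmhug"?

rzjmhug

What's happening: delete the first 2 characters.
So "ejrzjmhug" becomes "rzjmhug".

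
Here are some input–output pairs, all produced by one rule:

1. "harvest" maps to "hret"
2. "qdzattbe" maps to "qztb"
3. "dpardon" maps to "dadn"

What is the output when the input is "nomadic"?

nmdc

The transformation: keep every other character starting from the first (positions 1st, 3rd, 5th, ...).
For "nomadic" the result is "nmdc".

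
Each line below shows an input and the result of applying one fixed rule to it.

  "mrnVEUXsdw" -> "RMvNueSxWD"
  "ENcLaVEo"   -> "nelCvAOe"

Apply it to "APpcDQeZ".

Rule — flip the case of every letter, then swap each adjacent pair of characters (1↔2, 3↔4, ...).
For "APpcDQeZ", step one produces "apPCdqEz"; step two turns that into "paCPqdzE".

paCPqdzE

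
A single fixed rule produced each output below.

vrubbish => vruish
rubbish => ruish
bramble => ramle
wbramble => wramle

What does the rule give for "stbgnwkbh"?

stgnwkh

What's happening: remove every "b".
Applying that to "stbgnwkbh" gives "stgnwkh".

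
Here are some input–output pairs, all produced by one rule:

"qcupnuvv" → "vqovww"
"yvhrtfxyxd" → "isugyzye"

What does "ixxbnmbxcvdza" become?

yconcydweab

The transformation: delete the first 2 characters, then shift every letter 1 place forward in the alphabet (wrapping around).
"ixxbnmbxcvdza" → "xbnmbxcvdza" → "yconcydweab".
(Check on "yvhrtfxyxd": → "hrtfxyxd" → "isugyzye" ✓)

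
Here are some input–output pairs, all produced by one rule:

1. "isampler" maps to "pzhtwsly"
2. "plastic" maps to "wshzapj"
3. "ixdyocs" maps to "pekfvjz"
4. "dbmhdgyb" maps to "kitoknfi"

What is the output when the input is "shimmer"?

Rule — shift every letter 7 places forward in the alphabet (wrapping around).
Doing the same to "shimmer": "zopttly".

zopttly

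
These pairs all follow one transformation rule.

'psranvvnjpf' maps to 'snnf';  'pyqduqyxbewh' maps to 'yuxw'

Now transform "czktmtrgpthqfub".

zmghu

The pattern: keep one character in every 3, starting at position 2 (positions 2nd, 5th, 8th, ...).
"czktmtrgpthqfub" → "zmghu".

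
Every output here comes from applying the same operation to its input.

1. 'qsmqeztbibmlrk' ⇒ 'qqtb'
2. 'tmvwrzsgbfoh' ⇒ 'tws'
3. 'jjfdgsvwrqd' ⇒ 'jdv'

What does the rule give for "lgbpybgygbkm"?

lpg

The pattern: keep one character in every 3, starting at position 1 (positions 1st, 4th, 7th, ...), then delete the last character.
For "lgbpybgygbkm", step one produces "lpgb"; step two turns that into "lpg".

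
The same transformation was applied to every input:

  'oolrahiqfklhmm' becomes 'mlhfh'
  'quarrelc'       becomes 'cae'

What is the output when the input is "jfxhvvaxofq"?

Each output is the input with this applied: move the last character to the front, then keep one character in every 3, starting at position 1 (positions 1st, 4th, 7th, ...).
So "jfxhvvaxofq" becomes "qxvo".

qxvo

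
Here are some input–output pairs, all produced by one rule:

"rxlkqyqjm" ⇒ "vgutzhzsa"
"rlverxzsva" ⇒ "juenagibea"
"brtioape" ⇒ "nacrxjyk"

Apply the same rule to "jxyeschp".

yghnblqs

The rule is to shift every letter 9 places forward in the alphabet (wrapping around), then swap the first and last characters.
So "jxyeschp" becomes "yghnblqs".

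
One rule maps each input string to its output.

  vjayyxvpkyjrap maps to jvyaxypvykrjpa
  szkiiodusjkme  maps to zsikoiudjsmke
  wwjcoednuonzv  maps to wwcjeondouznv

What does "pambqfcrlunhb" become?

Each output is the input with this applied: swap each adjacent pair of characters (1↔2, 3↔4, ...).
Applying that to "pambqfcrlunhb" gives "apbmfqrculhnb".

apbmfqrculhnb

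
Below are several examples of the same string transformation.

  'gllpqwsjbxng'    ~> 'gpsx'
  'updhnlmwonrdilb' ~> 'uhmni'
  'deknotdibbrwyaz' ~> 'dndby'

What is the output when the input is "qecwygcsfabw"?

Each output is the input with this applied: keep one character in every 3, starting at position 1 (positions 1st, 4th, 7th, ...).
Applying that to "qecwygcsfabw" gives "qwca".

qwca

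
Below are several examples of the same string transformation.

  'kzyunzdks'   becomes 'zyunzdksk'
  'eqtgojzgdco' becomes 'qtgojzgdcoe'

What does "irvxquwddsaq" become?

Looking at the pairs, the operation is to move the first character to the end.
Applying that to "irvxquwddsaq" gives "rvxquwddsaqi".

rvxquwddsaqi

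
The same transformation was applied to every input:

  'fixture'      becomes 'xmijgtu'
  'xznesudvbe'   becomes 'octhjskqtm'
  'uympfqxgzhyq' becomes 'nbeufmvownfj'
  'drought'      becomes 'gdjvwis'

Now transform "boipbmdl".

dxeqbsaq

Looking at the pairs, the operation is to shift every letter 11 places backward in the alphabet (wrapping around), then move the first character to the end.
On "boipbmdl": the first step gives "qdxeqbsa", and the second then gives "dxeqbsaq".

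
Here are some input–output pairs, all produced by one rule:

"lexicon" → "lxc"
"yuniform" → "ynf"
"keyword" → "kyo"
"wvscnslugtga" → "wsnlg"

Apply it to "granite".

gai

The rule is to delete the last 2 characters, then keep every other character starting from the first (positions 1st, 3rd, 5th, ...).
"granite" → "gai".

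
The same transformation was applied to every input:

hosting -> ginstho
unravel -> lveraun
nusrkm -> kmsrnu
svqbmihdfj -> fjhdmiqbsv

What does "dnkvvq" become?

What's happening: swap each adjacent pair of characters (1↔2, 3↔4, ...), then reverse the string.
Working it through for "dnkvvq": intermediate "ndvkqv", final "vqkvdn".

vqkvdn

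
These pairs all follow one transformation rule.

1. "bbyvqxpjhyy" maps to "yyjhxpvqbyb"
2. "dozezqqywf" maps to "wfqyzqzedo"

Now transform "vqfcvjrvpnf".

The transformation: reverse the string, then swap each adjacent pair of characters (1↔2, 3↔4, ...).
Applying both steps to "vqfcvjrvpnf": "fnpvrjvcfqv", then "nfvpjrcvqfv".

nfvpjrcvqfv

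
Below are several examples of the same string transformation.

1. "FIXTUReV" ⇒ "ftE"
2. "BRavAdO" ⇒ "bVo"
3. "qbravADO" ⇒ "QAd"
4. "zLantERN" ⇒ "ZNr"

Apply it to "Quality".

In each case the input is transformed by: keep one character in every 3, starting at position 1 (positions 1st, 4th, 7th, ...), then flip the case of every letter.
Starting from "Quality": after the first operation, "Qly"; after the second, "qLY".
(Check on "BRavAdO": → "BvO" → "bVo" ✓)

qLY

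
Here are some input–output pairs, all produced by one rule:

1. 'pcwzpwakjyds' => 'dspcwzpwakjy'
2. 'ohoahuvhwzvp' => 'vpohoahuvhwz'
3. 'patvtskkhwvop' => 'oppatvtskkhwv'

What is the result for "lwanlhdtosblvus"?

The pattern: move the last 2 characters to the front (rotate right by 2).
Doing the same to "lwanlhdtosblvus": "uslwanlhdtosblv".

uslwanlhdtosblv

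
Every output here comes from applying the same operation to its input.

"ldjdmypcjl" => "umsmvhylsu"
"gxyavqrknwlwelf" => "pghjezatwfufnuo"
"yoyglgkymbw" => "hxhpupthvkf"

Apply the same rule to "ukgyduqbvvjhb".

dtphmdzkeesqk

The rule is to shift every letter 9 places forward in the alphabet (wrapping around).
Doing the same to "ukgyduqbvvjhb": "dtphmdzkeesqk".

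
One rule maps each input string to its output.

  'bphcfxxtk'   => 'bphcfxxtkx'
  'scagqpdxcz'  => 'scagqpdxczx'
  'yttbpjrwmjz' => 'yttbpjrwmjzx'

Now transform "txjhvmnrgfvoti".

txjhvmnrgfvotix

Rule — append "x".
For "txjhvmnrgfvoti" the result is "txjhvmnrgfvotix".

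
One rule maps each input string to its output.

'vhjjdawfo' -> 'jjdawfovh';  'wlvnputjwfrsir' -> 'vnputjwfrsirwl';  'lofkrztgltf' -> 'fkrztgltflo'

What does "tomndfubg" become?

Looking at the pairs, the operation is to move the first 2 characters to the end (rotate left by 2).
Applying that to "tomndfubg" gives "mndfubgto".

mndfubgto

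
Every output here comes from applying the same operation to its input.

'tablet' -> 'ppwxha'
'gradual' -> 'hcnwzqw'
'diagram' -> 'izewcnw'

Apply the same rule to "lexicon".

Rule — move the last character to the front, then shift every letter 4 places backward in the alphabet (wrapping around).
Working it through for "lexicon": intermediate "nlexico", final "jhateyk".

jhateyk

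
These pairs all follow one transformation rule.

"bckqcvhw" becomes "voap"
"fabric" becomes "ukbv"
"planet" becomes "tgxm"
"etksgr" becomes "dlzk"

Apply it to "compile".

In each case the input is transformed by: shift every letter 7 places backward in the alphabet (wrapping around), then keep only the last 4 characters.
Starting from "compile": after the first operation, "vhfibex"; after the second, "ibex".

ibex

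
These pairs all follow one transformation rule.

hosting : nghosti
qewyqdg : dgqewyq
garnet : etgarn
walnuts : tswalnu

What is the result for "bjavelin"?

The transformation: move the last 2 characters to the front (rotate right by 2).
On "bjavelin" that produces "inbjavel".

inbjavel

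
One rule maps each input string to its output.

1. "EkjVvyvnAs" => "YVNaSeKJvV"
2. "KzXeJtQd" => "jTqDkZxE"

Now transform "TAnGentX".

ENTxtaNg

The rule is to swap the front and back halves of the string, then flip the case of every letter.
For "TAnGentX", step one produces "entXTAnG"; step two turns that into "ENTxtaNg".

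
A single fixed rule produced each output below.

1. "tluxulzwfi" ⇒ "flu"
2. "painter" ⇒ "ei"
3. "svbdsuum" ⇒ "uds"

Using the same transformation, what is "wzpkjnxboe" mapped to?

What's happening: reverse the string, then keep one character in every 3, starting at position 2 (positions 2nd, 5th, 8th, ...).
On "wzpkjnxboe": the first step gives "eobxnjkpzw", and the second then gives "onp".

onp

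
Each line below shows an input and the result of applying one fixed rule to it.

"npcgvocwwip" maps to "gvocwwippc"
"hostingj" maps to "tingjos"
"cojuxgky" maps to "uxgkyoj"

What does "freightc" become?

ightcre

What's happening: delete the first character, then move the first 2 characters to the end (rotate left by 2).
Working it through for "freightc": intermediate "reightc", final "ightcre".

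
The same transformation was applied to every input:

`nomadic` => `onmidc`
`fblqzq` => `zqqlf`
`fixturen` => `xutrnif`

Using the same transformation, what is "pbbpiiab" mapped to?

ppiibbb

Rule — sort the characters into reverse alphabetical order, then delete the last character.
For "pbbpiiab", step one produces "ppiibbba"; step two turns that into "ppiibbb".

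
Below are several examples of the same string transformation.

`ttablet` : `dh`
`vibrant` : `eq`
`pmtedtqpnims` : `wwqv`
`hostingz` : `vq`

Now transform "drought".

rk

Each output is the input with this applied: shift every letter 3 places forward in the alphabet (wrapping around), then keep one character in every 3, starting at position 3 (positions 3rd, 6th, 9th, ...).
On "drought": the first step gives "gurxjkw", and the second then gives "rk".
(Check on "pmtedtqpnims": → "spwhgwtsqlpv" → "wwqv" ✓)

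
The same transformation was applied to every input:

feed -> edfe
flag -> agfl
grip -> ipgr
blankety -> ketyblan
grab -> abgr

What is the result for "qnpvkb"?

vkbqnp

The transformation: swap the front and back halves of the string.
So "qnpvkb" becomes "vkbqnp".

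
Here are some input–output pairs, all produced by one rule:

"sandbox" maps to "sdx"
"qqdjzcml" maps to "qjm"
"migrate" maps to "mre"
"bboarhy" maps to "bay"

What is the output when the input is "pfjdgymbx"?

pdm

The rule is to keep one character in every 3, starting at position 1 (positions 1st, 4th, 7th, ...).
On "pfjdgymbx" that produces "pdm".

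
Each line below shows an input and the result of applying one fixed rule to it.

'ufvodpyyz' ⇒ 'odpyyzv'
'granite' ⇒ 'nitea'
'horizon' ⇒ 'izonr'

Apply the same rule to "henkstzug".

kstzugn

In each case the input is transformed by: delete the first 2 characters, then move the first character to the end.
"henkstzug" → "nkstzug" → "kstzugn".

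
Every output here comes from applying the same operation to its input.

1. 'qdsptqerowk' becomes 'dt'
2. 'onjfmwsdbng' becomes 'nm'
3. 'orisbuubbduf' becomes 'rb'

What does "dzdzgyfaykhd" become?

What's happening: keep one character in every 3, starting at position 2 (positions 2nd, 5th, 8th, ...), then delete the last 2 characters.
Applying both steps to "dzdzgyfaykhd": "zgah", then "zg".

zg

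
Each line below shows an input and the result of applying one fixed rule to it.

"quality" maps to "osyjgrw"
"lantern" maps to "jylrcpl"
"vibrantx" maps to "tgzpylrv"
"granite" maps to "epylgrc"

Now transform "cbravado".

azpytybm

The rule is to shift every letter 2 places backward in the alphabet (wrapping around).
"cbravado" → "azpytybm".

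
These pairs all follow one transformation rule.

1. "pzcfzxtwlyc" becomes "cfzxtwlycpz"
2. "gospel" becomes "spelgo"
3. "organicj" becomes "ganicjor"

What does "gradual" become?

adualgr

Rule — move the first 2 characters to the end (rotate left by 2).
On "gradual" that produces "adualgr".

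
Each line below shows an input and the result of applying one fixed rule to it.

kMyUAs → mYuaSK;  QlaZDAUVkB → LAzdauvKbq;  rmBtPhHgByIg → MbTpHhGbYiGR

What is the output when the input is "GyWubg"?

The pattern: flip the case of every letter, then move the first character to the end.
On "GyWubg": the first step gives "gYwUBG", and the second then gives "YwUBGg".

YwUBGg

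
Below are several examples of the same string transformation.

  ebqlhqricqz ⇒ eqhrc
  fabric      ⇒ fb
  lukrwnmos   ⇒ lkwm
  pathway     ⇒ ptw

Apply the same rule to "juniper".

The pattern: keep every other character starting from the first (positions 1st, 3rd, 5th, ...), then delete the last character.
Starting from "juniper": after the first operation, "jnpr"; after the second, "jnp".
(Check on "ebqlhqricqz": → "eqhrcz" → "eqhrc" ✓)

jnp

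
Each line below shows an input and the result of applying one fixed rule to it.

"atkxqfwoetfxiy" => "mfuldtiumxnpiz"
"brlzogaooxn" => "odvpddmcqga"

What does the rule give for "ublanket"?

pcztijqa

The pattern: move the first 3 characters to the end (rotate left by 3), then shift every letter 11 places backward in the alphabet (wrapping around).
For "ublanket", step one produces "anketubl"; step two turns that into "pcztijqa".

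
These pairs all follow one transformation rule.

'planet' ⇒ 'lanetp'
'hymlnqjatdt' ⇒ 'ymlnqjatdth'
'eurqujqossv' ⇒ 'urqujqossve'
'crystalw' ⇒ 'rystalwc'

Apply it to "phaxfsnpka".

haxfsnpkap

The transformation: move the first character to the end.
For "phaxfsnpka" the result is "haxfsnpkap".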